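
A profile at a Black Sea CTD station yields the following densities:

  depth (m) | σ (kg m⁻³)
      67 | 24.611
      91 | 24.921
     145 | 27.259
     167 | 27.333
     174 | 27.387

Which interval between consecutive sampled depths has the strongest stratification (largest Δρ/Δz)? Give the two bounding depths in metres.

Compute the density gradient over each adjacent pair:
  67–91 m: Δρ/Δz = 0.310/24 = 0.013 kg m⁻⁴
  91–145 m: Δρ/Δz = 2.338/54 = 0.043 kg m⁻⁴
  145–167 m: Δρ/Δz = 0.074/22 = 3.4 × 10⁻³ kg m⁻⁴
  167–174 m: Δρ/Δz = 0.054/7 = 7.7 × 10⁻³ kg m⁻⁴
The largest gradient is in the 91–145 m interval — the pycnocline.

91–145 m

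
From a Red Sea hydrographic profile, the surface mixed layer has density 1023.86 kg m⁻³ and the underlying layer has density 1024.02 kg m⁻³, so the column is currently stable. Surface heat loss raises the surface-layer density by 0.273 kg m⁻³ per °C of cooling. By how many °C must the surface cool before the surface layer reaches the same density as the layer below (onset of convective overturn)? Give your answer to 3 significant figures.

0.586 °C

Density deficit of the surface layer: 1024.02 − 1023.86 = 0.16 kg m⁻³.
Required change = 0.16 / 0.273 = 0.586 °C.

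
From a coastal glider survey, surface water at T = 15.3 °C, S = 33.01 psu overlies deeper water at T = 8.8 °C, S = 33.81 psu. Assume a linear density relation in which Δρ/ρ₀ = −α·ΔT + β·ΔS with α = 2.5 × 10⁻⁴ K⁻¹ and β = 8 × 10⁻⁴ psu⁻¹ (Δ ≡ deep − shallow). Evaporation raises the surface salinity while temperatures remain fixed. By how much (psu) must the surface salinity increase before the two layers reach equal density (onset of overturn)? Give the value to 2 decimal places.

Neutral buoyancy requires −α(T_deep − T_surf) + β(S_deep − S_surf′) = 0.
S_surf′ = S_deep − (α/β)·ΔT = 33.81 − (2.5 × 10⁻⁴/8 × 10⁻⁴)·(-6.5) = 35.8413 psu.
Increase required: 35.8413 − 33.01 = 2.8313 psu.

2.83 psu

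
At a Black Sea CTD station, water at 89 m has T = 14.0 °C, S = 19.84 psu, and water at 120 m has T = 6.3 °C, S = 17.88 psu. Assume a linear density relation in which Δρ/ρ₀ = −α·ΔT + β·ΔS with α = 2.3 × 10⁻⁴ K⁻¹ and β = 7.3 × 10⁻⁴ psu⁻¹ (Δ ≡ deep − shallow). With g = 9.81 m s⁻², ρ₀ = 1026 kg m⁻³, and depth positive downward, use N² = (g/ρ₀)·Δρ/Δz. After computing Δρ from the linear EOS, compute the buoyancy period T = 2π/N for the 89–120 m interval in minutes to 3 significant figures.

10.1 min

ΔT = -7.7 K, ΔS = -1.96 psu (deep − shallow).
Δρ/ρ₀ = −αΔT + βΔS = 1.771 × 10⁻³ − 1.4308 × 10⁻³ = 3.402 × 10⁻⁴, so Δρ ≈ 0.3490 kg m⁻³.
N² = (g/ρ₀)·Δρ/Δz = g·(Δρ/ρ₀)/Δz = 9.81 × 3.402 × 10⁻⁴ / 31 = 1.0766 × 10⁻⁴ s⁻².
N = √(1.0766 × 10⁻⁴) = 0.010376 rad s⁻¹ → T = 2π/N = 605.55 s = 10.092 min ≈ 10.1 min.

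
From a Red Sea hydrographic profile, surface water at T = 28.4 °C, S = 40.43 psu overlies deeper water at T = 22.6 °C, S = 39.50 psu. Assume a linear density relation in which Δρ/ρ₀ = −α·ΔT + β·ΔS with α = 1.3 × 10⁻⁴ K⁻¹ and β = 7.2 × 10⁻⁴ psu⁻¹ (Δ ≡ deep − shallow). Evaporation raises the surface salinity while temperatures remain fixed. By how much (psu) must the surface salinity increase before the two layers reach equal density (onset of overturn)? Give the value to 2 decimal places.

Neutral buoyancy requires −α(T_deep − T_surf) + β(S_deep − S_surf′) = 0.
S_surf′ = S_deep − (α/β)·ΔT = 39.50 − (1.3 × 10⁻⁴/7.2 × 10⁻⁴)·(-5.8) = 40.5472 psu.
Increase required: 40.5472 − 40.43 = 0.1172 psu.

0.12 psu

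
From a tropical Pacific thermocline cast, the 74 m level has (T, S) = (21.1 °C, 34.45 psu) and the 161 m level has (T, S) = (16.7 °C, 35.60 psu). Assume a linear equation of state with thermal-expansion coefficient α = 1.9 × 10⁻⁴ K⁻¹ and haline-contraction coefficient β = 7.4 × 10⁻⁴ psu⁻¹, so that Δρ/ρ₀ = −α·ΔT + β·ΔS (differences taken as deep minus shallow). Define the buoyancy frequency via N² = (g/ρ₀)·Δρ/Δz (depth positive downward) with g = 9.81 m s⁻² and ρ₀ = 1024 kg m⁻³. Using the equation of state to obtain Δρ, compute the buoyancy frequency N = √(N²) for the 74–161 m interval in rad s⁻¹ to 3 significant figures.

ΔT = -4.4 K, ΔS = +1.15 psu (deep − shallow).
Δρ/ρ₀ = −αΔT + βΔS = 8.36 × 10⁻⁴ + 8.51 × 10⁻⁴ = 1.687 × 10⁻³, so Δρ ≈ 1.727 kg m⁻³.
N² = (g/ρ₀)·Δρ/Δz = g·(Δρ/ρ₀)/Δz = 9.81 × 1.687 × 10⁻³ / 87 = 1.9022 × 10⁻⁴ s⁻².
N = √(1.9022 × 10⁻⁴) = 0.013792 rad s⁻¹ ≈ 0.0138 rad s⁻¹.

0.0138 rad s⁻¹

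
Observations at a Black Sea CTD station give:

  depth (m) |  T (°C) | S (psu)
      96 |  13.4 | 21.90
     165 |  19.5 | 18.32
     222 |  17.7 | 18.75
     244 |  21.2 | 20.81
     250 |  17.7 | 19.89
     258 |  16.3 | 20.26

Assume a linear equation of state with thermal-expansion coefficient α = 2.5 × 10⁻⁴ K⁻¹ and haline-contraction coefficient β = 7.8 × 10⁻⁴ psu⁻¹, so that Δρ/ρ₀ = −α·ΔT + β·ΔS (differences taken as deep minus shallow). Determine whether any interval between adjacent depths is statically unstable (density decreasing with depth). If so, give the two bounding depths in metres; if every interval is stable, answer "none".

96–165 m

Evaluate Δρ/ρ₀ = −αΔT + βΔS across each adjacent pair:
  96–165 m: −αΔT+βΔS = −(2.5 × 10⁻⁴)(+6.1)+(7.8 × 10⁻⁴)(-3.58) = -4.3 × 10⁻³ → UNSTABLE
  165–222 m: −αΔT+βΔS = −(2.5 × 10⁻⁴)(-1.8)+(7.8 × 10⁻⁴)(+0.43) = 7.9 × 10⁻⁴ → stable
  222–244 m: −αΔT+βΔS = −(2.5 × 10⁻⁴)(+3.5)+(7.8 × 10⁻⁴)(+2.06) = 7.3 × 10⁻⁴ → stable
  244–250 m: −αΔT+βΔS = −(2.5 × 10⁻⁴)(-3.5)+(7.8 × 10⁻⁴)(-0.92) = 1.6 × 10⁻⁴ → stable
  250–258 m: −αΔT+βΔS = −(2.5 × 10⁻⁴)(-1.4)+(7.8 × 10⁻⁴)(+0.37) = 6.4 × 10⁻⁴ → stable
The 96–165 m interval has Δρ < 0: lighter water underlies denser water.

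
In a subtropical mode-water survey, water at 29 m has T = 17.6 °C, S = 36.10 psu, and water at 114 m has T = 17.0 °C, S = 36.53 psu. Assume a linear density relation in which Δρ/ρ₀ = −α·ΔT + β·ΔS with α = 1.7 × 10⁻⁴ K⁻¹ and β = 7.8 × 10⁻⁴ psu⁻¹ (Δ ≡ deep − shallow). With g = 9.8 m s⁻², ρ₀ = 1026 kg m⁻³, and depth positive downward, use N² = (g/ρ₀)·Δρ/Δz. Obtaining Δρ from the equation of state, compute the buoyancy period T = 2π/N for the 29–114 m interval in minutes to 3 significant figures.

ΔT = -0.6 K, ΔS = +0.43 psu (deep − shallow).
Δρ/ρ₀ = −αΔT + βΔS = 1.02 × 10⁻⁴ + 3.354 × 10⁻⁴ = 4.374 × 10⁻⁴, so Δρ ≈ 0.4488 kg m⁻³.
N² = (g/ρ₀)·Δρ/Δz = g·(Δρ/ρ₀)/Δz = 9.8 × 4.374 × 10⁻⁴ / 85 = 5.0430 × 10⁻⁵ s⁻².
N = √(5.0430 × 10⁻⁵) = 7.1014 × 10⁻³ rad s⁻¹ → T = 2π/N = 884.78 s = 14.746 min ≈ 14.7 min.

14.7 min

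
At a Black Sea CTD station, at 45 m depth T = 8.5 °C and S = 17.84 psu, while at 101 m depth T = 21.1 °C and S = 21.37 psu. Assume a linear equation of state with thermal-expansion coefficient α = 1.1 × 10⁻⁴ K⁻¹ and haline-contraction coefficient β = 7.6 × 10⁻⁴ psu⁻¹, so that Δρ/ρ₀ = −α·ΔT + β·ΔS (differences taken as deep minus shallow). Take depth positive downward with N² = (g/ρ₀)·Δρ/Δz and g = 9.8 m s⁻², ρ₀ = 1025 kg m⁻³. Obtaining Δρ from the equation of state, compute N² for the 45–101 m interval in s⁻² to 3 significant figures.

ΔT = +12.6 K, ΔS = +3.53 psu (deep − shallow).
Δρ/ρ₀ = −αΔT + βΔS = -1.386 × 10⁻³ + 2.6828 × 10⁻³ = 1.2968 × 10⁻³, so Δρ ≈ 1.329 kg m⁻³.
N² = (g/ρ₀)·Δρ/Δz = g·(Δρ/ρ₀)/Δz = 9.8 × 1.2968 × 10⁻³ / 56 = 2.2694 × 10⁻⁴ s⁻² ≈ 2.27 × 10⁻⁴ s⁻².

2.27 × 10⁻⁴ s⁻²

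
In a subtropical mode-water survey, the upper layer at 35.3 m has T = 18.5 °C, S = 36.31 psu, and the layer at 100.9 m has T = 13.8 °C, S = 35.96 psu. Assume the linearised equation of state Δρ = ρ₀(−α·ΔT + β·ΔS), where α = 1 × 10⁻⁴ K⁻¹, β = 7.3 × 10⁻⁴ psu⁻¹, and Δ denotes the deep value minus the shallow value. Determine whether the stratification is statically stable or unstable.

stable

ΔT = 13.8 − 18.5 = -4.7 K and ΔS = 35.96 − 36.31 = -0.35 psu (deep − shallow).
−αΔT = 4.70 × 10⁻⁴; βΔS = -2.555 × 10⁻⁴; sum Δρ/ρ₀ = 2.145 × 10⁻⁴.
Δρ/ρ₀ > 0, so Δρ > 0: deeper water is denser → statically stable.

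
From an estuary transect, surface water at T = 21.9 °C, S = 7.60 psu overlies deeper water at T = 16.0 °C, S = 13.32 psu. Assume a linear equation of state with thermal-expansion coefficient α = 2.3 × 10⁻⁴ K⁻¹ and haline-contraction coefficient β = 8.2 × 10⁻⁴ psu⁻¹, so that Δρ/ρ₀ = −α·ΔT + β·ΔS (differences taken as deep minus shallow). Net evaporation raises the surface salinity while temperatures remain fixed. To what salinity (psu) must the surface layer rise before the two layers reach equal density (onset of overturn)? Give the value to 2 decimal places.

14.97 psu

Neutral buoyancy requires −α(T_deep − T_surf) + β(S_deep − S_surf′) = 0.
S_surf′ = S_deep − (α/β)·ΔT = 13.32 − (2.3 × 10⁻⁴/8.2 × 10⁻⁴)·(-5.9) = 14.9749 psu.
Increase required: 14.9749 − 7.60 = 7.3749 psu.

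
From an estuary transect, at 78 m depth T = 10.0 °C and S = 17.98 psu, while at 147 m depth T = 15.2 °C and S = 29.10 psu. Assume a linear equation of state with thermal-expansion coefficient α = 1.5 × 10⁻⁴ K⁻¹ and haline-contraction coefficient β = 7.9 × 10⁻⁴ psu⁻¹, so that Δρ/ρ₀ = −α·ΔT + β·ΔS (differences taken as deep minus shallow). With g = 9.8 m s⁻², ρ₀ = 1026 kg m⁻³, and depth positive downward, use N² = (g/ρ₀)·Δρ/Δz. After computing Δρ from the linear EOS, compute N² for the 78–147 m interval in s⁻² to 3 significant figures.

ΔT = +5.2 K, ΔS = +11.12 psu (deep − shallow).
Δρ/ρ₀ = −αΔT + βΔS = -7.80 × 10⁻⁴ + 8.7848 × 10⁻³ = 8.0048 × 10⁻³, so Δρ ≈ 8.213 kg m⁻³.
N² = (g/ρ₀)·Δρ/Δz = g·(Δρ/ρ₀)/Δz = 9.8 × 8.0048 × 10⁻³ / 69 = 1.1369 × 10⁻³ s⁻² ≈ 1.14 × 10⁻³ s⁻².

1.14 × 10⁻³ s⁻²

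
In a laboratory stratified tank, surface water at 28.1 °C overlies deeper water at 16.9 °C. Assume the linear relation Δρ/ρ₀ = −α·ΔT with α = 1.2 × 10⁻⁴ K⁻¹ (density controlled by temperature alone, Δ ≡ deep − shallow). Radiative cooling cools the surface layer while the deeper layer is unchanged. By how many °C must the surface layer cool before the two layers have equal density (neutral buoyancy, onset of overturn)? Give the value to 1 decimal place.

11.2 °C

With temperature the only control, equal density requires T_surf′ = T_deep.
T_surf′ = 16.9 °C.
Cooling required: 28.1 − 16.9 = 11.2 °C.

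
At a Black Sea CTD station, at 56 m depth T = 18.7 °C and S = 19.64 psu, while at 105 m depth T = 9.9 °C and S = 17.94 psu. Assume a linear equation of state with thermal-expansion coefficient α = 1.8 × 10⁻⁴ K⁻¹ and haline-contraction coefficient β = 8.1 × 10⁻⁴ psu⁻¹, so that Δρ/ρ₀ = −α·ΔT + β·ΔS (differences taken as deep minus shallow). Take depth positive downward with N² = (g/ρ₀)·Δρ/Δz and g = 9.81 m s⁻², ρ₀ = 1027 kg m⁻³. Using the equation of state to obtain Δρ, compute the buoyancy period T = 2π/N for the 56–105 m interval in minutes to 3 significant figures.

16.3 min

ΔT = -8.8 K, ΔS = -1.70 psu (deep − shallow).
Δρ/ρ₀ = −αΔT + βΔS = 1.584 × 10⁻³ − 1.377 × 10⁻³ = 2.07 × 10⁻⁴, so Δρ ≈ 0.2126 kg m⁻³.
N² = (g/ρ₀)·Δρ/Δz = g·(Δρ/ρ₀)/Δz = 9.81 × 2.07 × 10⁻⁴ / 49 = 4.1442 × 10⁻⁵ s⁻².
N = √(4.1442 × 10⁻⁵) = 6.4375 × 10⁻³ rad s⁻¹ → T = 2π/N = 976.03 s = 16.267 min ≈ 16.3 min.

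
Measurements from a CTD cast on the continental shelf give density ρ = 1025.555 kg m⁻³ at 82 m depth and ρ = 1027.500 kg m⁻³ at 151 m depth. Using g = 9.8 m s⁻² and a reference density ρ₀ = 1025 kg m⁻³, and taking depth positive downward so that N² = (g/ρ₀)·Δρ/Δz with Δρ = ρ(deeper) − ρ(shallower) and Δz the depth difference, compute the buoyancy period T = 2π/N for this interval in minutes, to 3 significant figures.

6.38 min

Δρ = 1027.500 − 1025.555 = 1.945 kg m⁻³ over Δz = 151 − 82 = 69 m.
N² = (9.8/1025) × (1.945/69) = 2.6951 × 10⁻⁴ s⁻².
N = √(2.6951 × 10⁻⁴) = 0.016417 rad s⁻¹, so T = 2π/N = 382.72 s = 6.3787 min ≈ 6.38 min.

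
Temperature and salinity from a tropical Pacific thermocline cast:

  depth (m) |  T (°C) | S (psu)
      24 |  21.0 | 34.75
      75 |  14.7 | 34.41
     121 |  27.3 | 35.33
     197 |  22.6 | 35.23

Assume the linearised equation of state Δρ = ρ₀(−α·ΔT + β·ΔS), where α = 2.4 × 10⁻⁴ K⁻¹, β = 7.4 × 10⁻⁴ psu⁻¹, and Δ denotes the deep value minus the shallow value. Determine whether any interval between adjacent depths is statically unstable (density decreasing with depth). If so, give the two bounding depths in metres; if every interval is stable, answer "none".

75–121 m

Evaluate Δρ/ρ₀ = −αΔT + βΔS across each adjacent pair:
  24–75 m: −αΔT+βΔS = −(2.4 × 10⁻⁴)(-6.3)+(7.4 × 10⁻⁴)(-0.34) = 1.3 × 10⁻³ → stable
  75–121 m: −αΔT+βΔS = −(2.4 × 10⁻⁴)(+12.6)+(7.4 × 10⁻⁴)(+0.92) = -2.3 × 10⁻³ → UNSTABLE
  121–197 m: −αΔT+βΔS = −(2.4 × 10⁻⁴)(-4.7)+(7.4 × 10⁻⁴)(-0.10) = 1.1 × 10⁻³ → stable
The 75–121 m interval has Δρ < 0: lighter water underlies denser water.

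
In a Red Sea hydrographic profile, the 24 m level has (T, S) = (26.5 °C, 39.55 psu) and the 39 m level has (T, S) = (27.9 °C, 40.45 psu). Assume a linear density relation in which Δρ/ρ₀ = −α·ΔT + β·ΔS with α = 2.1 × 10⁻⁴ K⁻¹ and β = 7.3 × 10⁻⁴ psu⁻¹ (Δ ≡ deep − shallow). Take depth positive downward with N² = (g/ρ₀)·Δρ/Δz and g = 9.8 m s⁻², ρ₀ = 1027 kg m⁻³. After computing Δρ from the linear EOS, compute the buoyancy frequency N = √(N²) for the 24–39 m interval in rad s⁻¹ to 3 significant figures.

0.0154 rad s⁻¹

ΔT = +1.4 K, ΔS = +0.90 psu (deep − shallow).
Δρ/ρ₀ = −αΔT + βΔS = -2.94 × 10⁻⁴ + 6.57 × 10⁻⁴ = 3.63 × 10⁻⁴, so Δρ ≈ 0.3728 kg m⁻³.
N² = (g/ρ₀)·Δρ/Δz = g·(Δρ/ρ₀)/Δz = 9.8 × 3.63 × 10⁻⁴ / 15 = 2.3716 × 10⁻⁴ s⁻².
N = √(2.3716 × 10⁻⁴) = 0.015400 rad s⁻¹ ≈ 0.0154 rad s⁻¹.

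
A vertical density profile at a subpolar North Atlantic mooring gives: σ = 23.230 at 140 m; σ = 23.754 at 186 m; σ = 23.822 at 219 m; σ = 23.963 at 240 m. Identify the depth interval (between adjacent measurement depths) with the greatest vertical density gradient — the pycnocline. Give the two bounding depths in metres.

Compute the density gradient over each adjacent pair:
  140–186 m: Δρ/Δz = 0.524/46 = 0.011 kg m⁻⁴
  186–219 m: Δρ/Δz = 0.068/33 = 2.1 × 10⁻³ kg m⁻⁴
  219–240 m: Δρ/Δz = 0.141/21 = 6.7 × 10⁻³ kg m⁻⁴
The largest gradient is in the 140–186 m interval — the pycnocline.

140–186 m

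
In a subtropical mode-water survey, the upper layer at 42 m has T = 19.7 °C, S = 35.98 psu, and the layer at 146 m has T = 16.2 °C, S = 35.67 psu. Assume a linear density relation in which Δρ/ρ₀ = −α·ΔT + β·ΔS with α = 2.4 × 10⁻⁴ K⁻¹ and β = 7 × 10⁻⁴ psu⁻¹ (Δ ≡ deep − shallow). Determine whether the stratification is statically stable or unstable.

ΔT = 16.2 − 19.7 = -3.5 K and ΔS = 35.67 − 35.98 = -0.31 psu (deep − shallow).
−αΔT = 8.40 × 10⁻⁴; βΔS = -2.17 × 10⁻⁴; sum Δρ/ρ₀ = 6.23 × 10⁻⁴.
Δρ/ρ₀ > 0, so Δρ > 0: deeper water is denser → statically stable.

stable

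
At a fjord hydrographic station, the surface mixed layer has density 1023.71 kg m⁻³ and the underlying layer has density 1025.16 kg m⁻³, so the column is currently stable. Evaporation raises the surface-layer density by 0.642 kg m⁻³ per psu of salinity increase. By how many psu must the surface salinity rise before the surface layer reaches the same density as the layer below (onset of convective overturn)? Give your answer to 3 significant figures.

Density deficit of the surface layer: 1025.16 − 1023.71 = 1.45 kg m⁻³.
Required change = 1.45 / 0.642 = 2.26 psu.

2.26 psu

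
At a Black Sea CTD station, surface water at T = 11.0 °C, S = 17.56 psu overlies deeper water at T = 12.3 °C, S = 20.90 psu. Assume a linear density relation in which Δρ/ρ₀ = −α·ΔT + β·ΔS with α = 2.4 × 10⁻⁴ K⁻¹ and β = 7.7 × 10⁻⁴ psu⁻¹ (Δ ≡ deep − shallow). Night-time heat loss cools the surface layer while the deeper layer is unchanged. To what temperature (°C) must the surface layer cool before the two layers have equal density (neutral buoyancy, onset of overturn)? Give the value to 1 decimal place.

Neutral buoyancy requires Δρ = 0, i.e. −α(T_deep − T_surf′) + β(S_deep − S_surf) = 0.
T_surf′ = T_deep − (β/α)·ΔS = 12.3 − (7.7 × 10⁻⁴/2.4 × 10⁻⁴)·(+3.34) = 1.584 °C.
Cooling required: 11.0 − (1.584) = 9.416 °C.

1.6 °C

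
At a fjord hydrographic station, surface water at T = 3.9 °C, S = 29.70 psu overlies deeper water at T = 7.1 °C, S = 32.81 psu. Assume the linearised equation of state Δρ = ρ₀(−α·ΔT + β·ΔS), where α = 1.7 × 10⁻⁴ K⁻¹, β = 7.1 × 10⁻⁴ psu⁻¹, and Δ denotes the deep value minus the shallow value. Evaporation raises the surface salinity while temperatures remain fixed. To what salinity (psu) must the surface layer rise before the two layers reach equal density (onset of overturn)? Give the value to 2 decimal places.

Neutral buoyancy requires −α(T_deep − T_surf) + β(S_deep − S_surf′) = 0.
S_surf′ = S_deep − (α/β)·ΔT = 32.81 − (1.7 × 10⁻⁴/7.1 × 10⁻⁴)·(+3.2) = 32.0438 psu.
Increase required: 32.0438 − 29.70 = 2.3438 psu.

32.04 psu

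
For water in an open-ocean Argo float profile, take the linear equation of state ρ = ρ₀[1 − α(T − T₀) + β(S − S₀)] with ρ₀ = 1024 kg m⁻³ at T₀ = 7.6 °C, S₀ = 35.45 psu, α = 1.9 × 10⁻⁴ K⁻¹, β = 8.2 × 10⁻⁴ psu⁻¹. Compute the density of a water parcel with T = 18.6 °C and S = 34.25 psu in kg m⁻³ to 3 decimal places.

T − T₀ = +11.0 K, S − S₀ = -1.20 psu.
Bracket = 1 − α·(+11.0) + β·(-1.20) = 1 + (-3.074 × 10⁻³) = 0.9969260.
ρ = 1024 × 0.9969260 = 1020.852 kg m⁻³.

1020.852 kg m⁻³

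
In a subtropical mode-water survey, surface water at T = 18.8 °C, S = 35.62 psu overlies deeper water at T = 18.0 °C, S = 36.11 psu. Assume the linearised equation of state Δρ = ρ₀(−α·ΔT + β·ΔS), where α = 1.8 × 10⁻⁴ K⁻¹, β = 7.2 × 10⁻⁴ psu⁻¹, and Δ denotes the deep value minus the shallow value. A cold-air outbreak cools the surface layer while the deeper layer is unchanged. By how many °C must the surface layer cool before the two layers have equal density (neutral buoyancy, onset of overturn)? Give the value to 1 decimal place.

2.8 °C

Neutral buoyancy requires Δρ = 0, i.e. −α(T_deep − T_surf′) + β(S_deep − S_surf) = 0.
T_surf′ = T_deep − (β/α)·ΔS = 18.0 − (7.2 × 10⁻⁴/1.8 × 10⁻⁴)·(+0.49) = 16.040 °C.
Cooling required: 18.8 − (16.040) = 2.760 °C.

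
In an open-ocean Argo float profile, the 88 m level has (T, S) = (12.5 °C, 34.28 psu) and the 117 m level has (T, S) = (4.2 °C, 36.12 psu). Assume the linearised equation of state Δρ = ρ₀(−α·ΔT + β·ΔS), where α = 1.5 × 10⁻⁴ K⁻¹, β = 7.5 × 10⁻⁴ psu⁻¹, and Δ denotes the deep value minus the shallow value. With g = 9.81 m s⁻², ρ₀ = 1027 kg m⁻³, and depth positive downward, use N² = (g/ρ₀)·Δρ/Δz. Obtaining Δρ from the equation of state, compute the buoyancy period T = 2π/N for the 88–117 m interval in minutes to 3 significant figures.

ΔT = -8.3 K, ΔS = +1.84 psu (deep − shallow).
Δρ/ρ₀ = −αΔT + βΔS = 1.245 × 10⁻³ + 1.38 × 10⁻³ = 2.625 × 10⁻³, so Δρ ≈ 2.696 kg m⁻³.
N² = (g/ρ₀)·Δρ/Δz = g·(Δρ/ρ₀)/Δz = 9.81 × 2.625 × 10⁻³ / 29 = 8.8797 × 10⁻⁴ s⁻².
N = √(8.8797 × 10⁻⁴) = 0.029799 rad s⁻¹ → T = 2π/N = 210.85 s = 3.5142 min ≈ 3.51 min.

3.51 min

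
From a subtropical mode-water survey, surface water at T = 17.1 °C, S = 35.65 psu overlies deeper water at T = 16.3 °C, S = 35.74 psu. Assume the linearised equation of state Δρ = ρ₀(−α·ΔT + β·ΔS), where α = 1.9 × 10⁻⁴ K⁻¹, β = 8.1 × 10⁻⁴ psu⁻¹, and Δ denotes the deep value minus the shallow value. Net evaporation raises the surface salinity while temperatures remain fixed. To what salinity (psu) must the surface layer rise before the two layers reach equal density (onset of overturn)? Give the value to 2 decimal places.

Neutral buoyancy requires −α(T_deep − T_surf) + β(S_deep − S_surf′) = 0.
S_surf′ = S_deep − (α/β)·ΔT = 35.74 − (1.9 × 10⁻⁴/8.1 × 10⁻⁴)·(-0.8) = 35.9277 psu.
Increase required: 35.9277 − 35.65 = 0.2777 psu.

35.93 psu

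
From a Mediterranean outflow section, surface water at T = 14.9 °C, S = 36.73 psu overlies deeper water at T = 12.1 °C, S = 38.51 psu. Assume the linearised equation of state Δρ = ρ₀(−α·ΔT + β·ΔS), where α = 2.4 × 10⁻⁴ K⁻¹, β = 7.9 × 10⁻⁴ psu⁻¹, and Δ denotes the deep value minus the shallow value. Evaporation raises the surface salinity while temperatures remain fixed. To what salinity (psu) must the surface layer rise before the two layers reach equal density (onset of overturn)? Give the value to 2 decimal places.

Neutral buoyancy requires −α(T_deep − T_surf) + β(S_deep − S_surf′) = 0.
S_surf′ = S_deep − (α/β)·ΔT = 38.51 − (2.4 × 10⁻⁴/7.9 × 10⁻⁴)·(-2.8) = 39.3606 psu.
Increase required: 39.3606 − 36.73 = 2.6306 psu.

39.36 psu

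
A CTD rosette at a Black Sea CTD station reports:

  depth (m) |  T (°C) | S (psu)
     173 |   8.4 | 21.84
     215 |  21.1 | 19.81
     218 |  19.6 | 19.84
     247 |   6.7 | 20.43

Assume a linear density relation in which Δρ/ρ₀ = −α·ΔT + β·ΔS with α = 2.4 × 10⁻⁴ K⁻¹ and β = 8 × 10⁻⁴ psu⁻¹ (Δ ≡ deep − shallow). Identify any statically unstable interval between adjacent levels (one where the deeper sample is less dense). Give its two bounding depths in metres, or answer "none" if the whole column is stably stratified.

Evaluate Δρ/ρ₀ = −αΔT + βΔS across each adjacent pair:
  173–215 m: −αΔT+βΔS = −(2.4 × 10⁻⁴)(+12.7)+(8 × 10⁻⁴)(-2.03) = -4.7 × 10⁻³ → UNSTABLE
  215–218 m: −αΔT+βΔS = −(2.4 × 10⁻⁴)(-1.5)+(8 × 10⁻⁴)(+0.03) = 3.8 × 10⁻⁴ → stable
  218–247 m: −αΔT+βΔS = −(2.4 × 10⁻⁴)(-12.9)+(8 × 10⁻⁴)(+0.59) = 3.6 × 10⁻³ → stable
The 173–215 m interval has Δρ < 0: lighter water underlies denser water.

173–215 m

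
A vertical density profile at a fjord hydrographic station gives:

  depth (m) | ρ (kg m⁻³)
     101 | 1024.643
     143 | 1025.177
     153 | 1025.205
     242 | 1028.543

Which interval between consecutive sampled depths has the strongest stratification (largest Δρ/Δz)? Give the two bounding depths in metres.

153–242 m

Compute the density gradient over each adjacent pair:
  101–143 m: Δρ/Δz = 0.534/42 = 0.013 kg m⁻⁴
  143–153 m: Δρ/Δz = 0.028/10 = 2.8 × 10⁻³ kg m⁻⁴
  153–242 m: Δρ/Δz = 3.338/89 = 0.038 kg m⁻⁴
The largest gradient is in the 153–242 m interval — the pycnocline.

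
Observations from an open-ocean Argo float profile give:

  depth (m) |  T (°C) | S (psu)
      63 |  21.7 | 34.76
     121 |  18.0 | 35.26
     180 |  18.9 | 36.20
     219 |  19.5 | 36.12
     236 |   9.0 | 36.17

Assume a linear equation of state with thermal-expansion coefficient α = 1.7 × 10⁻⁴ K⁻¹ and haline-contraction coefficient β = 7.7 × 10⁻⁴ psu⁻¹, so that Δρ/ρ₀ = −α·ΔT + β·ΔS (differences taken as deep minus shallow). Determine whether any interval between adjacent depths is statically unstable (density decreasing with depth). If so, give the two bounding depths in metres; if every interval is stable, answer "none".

180–219 m

Evaluate Δρ/ρ₀ = −αΔT + βΔS across each adjacent pair:
  63–121 m: −αΔT+βΔS = −(1.7 × 10⁻⁴)(-3.7)+(7.7 × 10⁻⁴)(+0.50) = 1.0 × 10⁻³ → stable
  121–180 m: −αΔT+βΔS = −(1.7 × 10⁻⁴)(+0.9)+(7.7 × 10⁻⁴)(+0.94) = 5.7 × 10⁻⁴ → stable
  180–219 m: −αΔT+βΔS = −(1.7 × 10⁻⁴)(+0.6)+(7.7 × 10⁻⁴)(-0.08) = -1.6 × 10⁻⁴ → UNSTABLE
  219–236 m: −αΔT+βΔS = −(1.7 × 10⁻⁴)(-10.5)+(7.7 × 10⁻⁴)(+0.05) = 1.8 × 10⁻³ → stable
The 180–219 m interval has Δρ < 0: lighter water underlies denser water.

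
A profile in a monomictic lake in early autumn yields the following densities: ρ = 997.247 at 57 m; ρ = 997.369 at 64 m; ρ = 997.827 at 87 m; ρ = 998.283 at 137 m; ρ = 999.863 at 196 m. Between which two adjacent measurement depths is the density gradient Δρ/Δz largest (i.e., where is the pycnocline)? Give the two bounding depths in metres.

Compute the density gradient over each adjacent pair:
  57–64 m: Δρ/Δz = 0.122/7 = 0.017 kg m⁻⁴
  64–87 m: Δρ/Δz = 0.458/23 = 0.020 kg m⁻⁴
  87–137 m: Δρ/Δz = 0.456/50 = 9.1 × 10⁻³ kg m⁻⁴
  137–196 m: Δρ/Δz = 1.580/59 = 0.027 kg m⁻⁴
The largest gradient is in the 137–196 m interval — the pycnocline.

137–196 m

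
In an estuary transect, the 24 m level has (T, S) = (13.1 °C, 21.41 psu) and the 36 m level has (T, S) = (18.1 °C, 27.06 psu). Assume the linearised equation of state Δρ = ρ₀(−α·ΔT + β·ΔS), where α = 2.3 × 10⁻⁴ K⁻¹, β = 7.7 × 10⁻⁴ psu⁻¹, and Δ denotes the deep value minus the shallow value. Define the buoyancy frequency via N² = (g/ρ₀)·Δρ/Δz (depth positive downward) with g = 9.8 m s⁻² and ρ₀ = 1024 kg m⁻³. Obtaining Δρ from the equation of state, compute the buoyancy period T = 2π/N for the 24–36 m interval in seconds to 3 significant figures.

123 s

ΔT = +5.0 K, ΔS = +5.65 psu (deep − shallow).
Δρ/ρ₀ = −αΔT + βΔS = -1.15 × 10⁻³ + 4.3505 × 10⁻³ = 3.2005 × 10⁻³, so Δρ ≈ 3.277 kg m⁻³.
N² = (g/ρ₀)·Δρ/Δz = g·(Δρ/ρ₀)/Δz = 9.8 × 3.2005 × 10⁻³ / 12 = 2.6137 × 10⁻³ s⁻².
N = √(2.6137 × 10⁻³) = 0.051124 rad s⁻¹ → T = 2π/N = 122.90 s ≈ 123 s.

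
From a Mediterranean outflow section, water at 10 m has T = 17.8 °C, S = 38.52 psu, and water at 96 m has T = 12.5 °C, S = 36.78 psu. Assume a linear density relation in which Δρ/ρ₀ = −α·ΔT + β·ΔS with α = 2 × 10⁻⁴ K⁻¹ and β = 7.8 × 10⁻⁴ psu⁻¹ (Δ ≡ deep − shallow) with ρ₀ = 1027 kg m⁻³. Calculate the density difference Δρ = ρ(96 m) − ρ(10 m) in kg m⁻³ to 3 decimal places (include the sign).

ΔT = -5.3 K, ΔS = -1.74 psu (deep − shallow).
Δρ/ρ₀ = −(2 × 10⁻⁴)(-5.3) + (7.8 × 10⁻⁴)(-1.74) = -2.972 × 10⁻⁴.
Δρ = 1027 × (-2.972 × 10⁻⁴) = -0.305 kg m⁻³.
Negative Δρ: lighter below, statically unstable.

-0.305 kg m⁻³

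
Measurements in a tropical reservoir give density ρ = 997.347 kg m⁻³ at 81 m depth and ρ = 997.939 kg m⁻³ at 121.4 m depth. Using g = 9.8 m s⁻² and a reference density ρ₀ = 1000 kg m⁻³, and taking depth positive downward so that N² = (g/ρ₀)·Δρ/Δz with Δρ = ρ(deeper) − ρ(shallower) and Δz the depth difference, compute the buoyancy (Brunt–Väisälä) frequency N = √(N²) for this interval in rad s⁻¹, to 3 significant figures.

Δρ = 997.939 − 997.347 = 0.592 kg m⁻³ over Δz = 121.4 − 81 = 40.4 m.
N² = (9.8/1000) × (0.592/40.4) = 1.4360 × 10⁻⁴ s⁻².
N = √(1.4360 × 10⁻⁴) = 0.011983 rad s⁻¹ ≈ 0.0120 rad s⁻¹.
A positive N² confirms static stability across the interval.

0.0120 rad s⁻¹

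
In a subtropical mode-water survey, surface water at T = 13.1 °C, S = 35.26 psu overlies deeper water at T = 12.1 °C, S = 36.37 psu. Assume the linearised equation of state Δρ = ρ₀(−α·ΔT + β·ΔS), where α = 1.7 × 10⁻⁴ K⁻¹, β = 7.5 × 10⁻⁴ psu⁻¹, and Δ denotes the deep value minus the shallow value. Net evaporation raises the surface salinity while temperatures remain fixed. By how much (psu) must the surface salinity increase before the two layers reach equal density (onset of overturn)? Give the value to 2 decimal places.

1.34 psu

Neutral buoyancy requires −α(T_deep − T_surf) + β(S_deep − S_surf′) = 0.
S_surf′ = S_deep − (α/β)·ΔT = 36.37 − (1.7 × 10⁻⁴/7.5 × 10⁻⁴)·(-1.0) = 36.5967 psu.
Increase required: 36.5967 − 35.26 = 1.3367 psu.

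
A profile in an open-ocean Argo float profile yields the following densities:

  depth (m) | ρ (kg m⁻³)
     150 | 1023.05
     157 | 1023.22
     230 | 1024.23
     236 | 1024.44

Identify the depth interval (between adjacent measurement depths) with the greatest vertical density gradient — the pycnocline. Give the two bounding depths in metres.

Compute the density gradient over each adjacent pair:
  150–157 m: Δρ/Δz = 0.17/7 = 0.024 kg m⁻⁴
  157–230 m: Δρ/Δz = 1.01/73 = 0.014 kg m⁻⁴
  230–236 m: Δρ/Δz = 0.21/6 = 0.035 kg m⁻⁴
The largest gradient is in the 230–236 m interval — the pycnocline.

230–236 m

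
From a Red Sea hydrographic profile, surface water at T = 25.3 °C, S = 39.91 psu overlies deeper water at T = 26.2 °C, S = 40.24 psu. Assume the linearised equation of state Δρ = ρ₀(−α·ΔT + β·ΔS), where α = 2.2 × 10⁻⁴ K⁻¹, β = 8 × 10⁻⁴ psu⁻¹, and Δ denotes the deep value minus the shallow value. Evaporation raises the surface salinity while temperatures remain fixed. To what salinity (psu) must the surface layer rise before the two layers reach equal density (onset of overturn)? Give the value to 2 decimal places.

39.99 psu

Neutral buoyancy requires −α(T_deep − T_surf) + β(S_deep − S_surf′) = 0.
S_surf′ = S_deep − (α/β)·ΔT = 40.24 − (2.2 × 10⁻⁴/8 × 10⁻⁴)·(+0.9) = 39.9925 psu.
Increase required: 39.9925 − 39.91 = 0.0825 psu.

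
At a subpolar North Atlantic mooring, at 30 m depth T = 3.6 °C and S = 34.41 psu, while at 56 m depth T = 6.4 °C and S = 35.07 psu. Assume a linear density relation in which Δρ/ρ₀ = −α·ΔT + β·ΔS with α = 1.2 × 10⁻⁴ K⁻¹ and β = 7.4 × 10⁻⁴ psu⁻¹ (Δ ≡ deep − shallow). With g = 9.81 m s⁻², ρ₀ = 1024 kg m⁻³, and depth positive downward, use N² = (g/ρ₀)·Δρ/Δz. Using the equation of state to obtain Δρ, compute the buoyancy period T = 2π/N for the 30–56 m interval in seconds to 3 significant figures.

829 s

ΔT = +2.8 K, ΔS = +0.66 psu (deep − shallow).
Δρ/ρ₀ = −αΔT + βΔS = -3.36 × 10⁻⁴ + 4.884 × 10⁻⁴ = 1.524 × 10⁻⁴, so Δρ ≈ 0.1561 kg m⁻³.
N² = (g/ρ₀)·Δρ/Δz = g·(Δρ/ρ₀)/Δz = 9.81 × 1.524 × 10⁻⁴ / 26 = 5.7502 × 10⁻⁵ s⁻².
N = √(5.7502 × 10⁻⁵) = 7.5830 × 10⁻³ rad s⁻¹ → T = 2π/N = 828.59 s ≈ 829 s.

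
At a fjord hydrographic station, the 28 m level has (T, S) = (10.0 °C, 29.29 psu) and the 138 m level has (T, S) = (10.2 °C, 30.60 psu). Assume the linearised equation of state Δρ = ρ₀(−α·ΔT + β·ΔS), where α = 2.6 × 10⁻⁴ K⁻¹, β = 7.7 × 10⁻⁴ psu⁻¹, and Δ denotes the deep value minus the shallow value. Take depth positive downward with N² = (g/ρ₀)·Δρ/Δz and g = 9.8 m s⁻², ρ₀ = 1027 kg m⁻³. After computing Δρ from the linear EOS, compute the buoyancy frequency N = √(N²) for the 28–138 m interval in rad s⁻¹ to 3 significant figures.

9.23 × 10⁻³ rad s⁻¹

ΔT = +0.2 K, ΔS = +1.31 psu (deep − shallow).
Δρ/ρ₀ = −αΔT + βΔS = -5.20 × 10⁻⁵ + 1.0087 × 10⁻³ = 9.567 × 10⁻⁴, so Δρ ≈ 0.9825 kg m⁻³.
N² = (g/ρ₀)·Δρ/Δz = g·(Δρ/ρ₀)/Δz = 9.8 × 9.567 × 10⁻⁴ / 110 = 8.5233 × 10⁻⁵ s⁻².
N = √(8.5233 × 10⁻⁵) = 9.2322 × 10⁻³ rad s⁻¹ ≈ 9.23 × 10⁻³ rad s⁻¹.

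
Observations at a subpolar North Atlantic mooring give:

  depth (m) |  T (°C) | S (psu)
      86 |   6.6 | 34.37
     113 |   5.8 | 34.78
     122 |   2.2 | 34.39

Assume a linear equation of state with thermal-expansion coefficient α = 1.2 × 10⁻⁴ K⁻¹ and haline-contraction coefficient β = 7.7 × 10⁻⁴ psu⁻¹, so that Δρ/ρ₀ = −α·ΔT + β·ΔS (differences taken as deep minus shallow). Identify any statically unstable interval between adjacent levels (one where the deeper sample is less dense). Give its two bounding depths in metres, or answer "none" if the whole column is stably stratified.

none

Evaluate Δρ/ρ₀ = −αΔT + βΔS across each adjacent pair:
  86–113 m: −αΔT+βΔS = −(1.2 × 10⁻⁴)(-0.8)+(7.7 × 10⁻⁴)(+0.41) = 4.1 × 10⁻⁴ → stable
  113–122 m: −αΔT+βΔS = −(1.2 × 10⁻⁴)(-3.6)+(7.7 × 10⁻⁴)(-0.39) = 1.3 × 10⁻⁴ → stable
Every interval has Δρ > 0: the column is stably stratified throughout.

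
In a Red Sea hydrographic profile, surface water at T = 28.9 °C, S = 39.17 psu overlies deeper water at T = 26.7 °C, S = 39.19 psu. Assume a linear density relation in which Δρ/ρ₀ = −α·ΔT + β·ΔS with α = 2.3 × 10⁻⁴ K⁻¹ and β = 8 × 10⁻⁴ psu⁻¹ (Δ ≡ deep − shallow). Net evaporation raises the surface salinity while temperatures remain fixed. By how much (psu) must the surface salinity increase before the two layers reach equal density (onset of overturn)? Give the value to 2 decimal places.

0.65 psu

Neutral buoyancy requires −α(T_deep − T_surf) + β(S_deep − S_surf′) = 0.
S_surf′ = S_deep − (α/β)·ΔT = 39.19 − (2.3 × 10⁻⁴/8 × 10⁻⁴)·(-2.2) = 39.8225 psu.
Increase required: 39.8225 − 39.17 = 0.6525 psu.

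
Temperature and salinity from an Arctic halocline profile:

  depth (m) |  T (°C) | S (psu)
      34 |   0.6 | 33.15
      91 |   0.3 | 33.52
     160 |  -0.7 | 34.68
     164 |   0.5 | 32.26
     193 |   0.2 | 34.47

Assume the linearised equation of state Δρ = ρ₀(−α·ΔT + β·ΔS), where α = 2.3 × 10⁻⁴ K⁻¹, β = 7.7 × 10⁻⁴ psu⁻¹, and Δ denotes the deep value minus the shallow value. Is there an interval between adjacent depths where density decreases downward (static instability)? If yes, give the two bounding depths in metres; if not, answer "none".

Evaluate Δρ/ρ₀ = −αΔT + βΔS across each adjacent pair:
  34–91 m: −αΔT+βΔS = −(2.3 × 10⁻⁴)(-0.3)+(7.7 × 10⁻⁴)(+0.37) = 3.5 × 10⁻⁴ → stable
  91–160 m: −αΔT+βΔS = −(2.3 × 10⁻⁴)(-1.0)+(7.7 × 10⁻⁴)(+1.16) = 1.1 × 10⁻³ → stable
  160–164 m: −αΔT+βΔS = −(2.3 × 10⁻⁴)(+1.2)+(7.7 × 10⁻⁴)(-2.42) = -2.1 × 10⁻³ → UNSTABLE
  164–193 m: −αΔT+βΔS = −(2.3 × 10⁻⁴)(-0.3)+(7.7 × 10⁻⁴)(+2.21) = 1.8 × 10⁻³ → stable
The 160–164 m interval has Δρ < 0: lighter water underlies denser water.

160–164 m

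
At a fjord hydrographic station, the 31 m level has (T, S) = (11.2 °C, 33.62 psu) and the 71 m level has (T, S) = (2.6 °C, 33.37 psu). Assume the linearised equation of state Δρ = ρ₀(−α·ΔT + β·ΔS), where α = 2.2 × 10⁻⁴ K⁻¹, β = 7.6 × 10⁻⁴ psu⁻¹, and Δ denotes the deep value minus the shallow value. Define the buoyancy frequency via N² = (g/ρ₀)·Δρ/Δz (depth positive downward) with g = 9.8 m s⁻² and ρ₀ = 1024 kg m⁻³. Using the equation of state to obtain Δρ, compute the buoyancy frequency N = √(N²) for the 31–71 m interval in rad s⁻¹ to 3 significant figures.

0.0204 rad s⁻¹

ΔT = -8.6 K, ΔS = -0.25 psu (deep − shallow).
Δρ/ρ₀ = −αΔT + βΔS = 1.892 × 10⁻³ − 1.90 × 10⁻⁴ = 1.702 × 10⁻³, so Δρ ≈ 1.743 kg m⁻³.
N² = (g/ρ₀)·Δρ/Δz = g·(Δρ/ρ₀)/Δz = 9.8 × 1.702 × 10⁻³ / 40 = 4.1699 × 10⁻⁴ s⁻².
N = √(4.1699 × 10⁻⁴) = 0.020420 rad s⁻¹ ≈ 0.0204 rad s⁻¹.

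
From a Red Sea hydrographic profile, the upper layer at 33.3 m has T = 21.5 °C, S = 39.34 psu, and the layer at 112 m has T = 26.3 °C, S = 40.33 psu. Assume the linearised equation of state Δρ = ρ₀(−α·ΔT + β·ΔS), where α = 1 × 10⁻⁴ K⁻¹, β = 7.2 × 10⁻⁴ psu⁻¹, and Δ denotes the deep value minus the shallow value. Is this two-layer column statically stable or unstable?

ΔT = 26.3 − 21.5 = +4.8 K and ΔS = 40.33 − 39.34 = +0.99 psu (deep − shallow).
−αΔT = -4.80 × 10⁻⁴; βΔS = 7.128 × 10⁻⁴; sum Δρ/ρ₀ = 2.328 × 10⁻⁴.
Δρ/ρ₀ > 0, so Δρ > 0: deeper water is denser → statically stable.

stable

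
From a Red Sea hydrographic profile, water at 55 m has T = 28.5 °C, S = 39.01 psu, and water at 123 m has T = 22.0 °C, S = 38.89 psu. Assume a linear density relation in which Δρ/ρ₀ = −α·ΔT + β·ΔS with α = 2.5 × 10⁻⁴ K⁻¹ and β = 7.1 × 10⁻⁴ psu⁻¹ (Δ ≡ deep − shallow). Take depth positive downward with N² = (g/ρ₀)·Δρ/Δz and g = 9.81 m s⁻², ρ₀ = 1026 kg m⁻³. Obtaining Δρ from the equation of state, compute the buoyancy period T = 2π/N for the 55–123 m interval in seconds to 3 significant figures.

422 s

ΔT = -6.5 K, ΔS = -0.12 psu (deep − shallow).
Δρ/ρ₀ = −αΔT + βΔS = 1.625 × 10⁻³ − 8.52 × 10⁻⁵ = 1.5398 × 10⁻³, so Δρ ≈ 1.580 kg m⁻³.
N² = (g/ρ₀)·Δρ/Δz = g·(Δρ/ρ₀)/Δz = 9.81 × 1.5398 × 10⁻³ / 68 = 2.2214 × 10⁻⁴ s⁻².
N = √(2.2214 × 10⁻⁴) = 0.014904 rad s⁻¹ → T = 2π/N = 421.58 s ≈ 422 s.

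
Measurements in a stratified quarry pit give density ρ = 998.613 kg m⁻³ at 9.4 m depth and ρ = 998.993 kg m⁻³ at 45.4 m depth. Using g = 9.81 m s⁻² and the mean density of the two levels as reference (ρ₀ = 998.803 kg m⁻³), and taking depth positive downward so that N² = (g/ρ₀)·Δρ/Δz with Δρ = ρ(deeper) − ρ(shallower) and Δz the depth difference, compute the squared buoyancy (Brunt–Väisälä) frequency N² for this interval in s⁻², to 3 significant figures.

1.04 × 10⁻⁴ s⁻²

Δρ = 998.993 − 998.613 = 0.380 kg m⁻³ over Δz = 45.4 − 9.4 = 36 m.
N² = (9.81/998.803) × (0.380/36) = 1.0367 × 10⁻⁴ s⁻² ≈ 1.04 × 10⁻⁴ s⁻².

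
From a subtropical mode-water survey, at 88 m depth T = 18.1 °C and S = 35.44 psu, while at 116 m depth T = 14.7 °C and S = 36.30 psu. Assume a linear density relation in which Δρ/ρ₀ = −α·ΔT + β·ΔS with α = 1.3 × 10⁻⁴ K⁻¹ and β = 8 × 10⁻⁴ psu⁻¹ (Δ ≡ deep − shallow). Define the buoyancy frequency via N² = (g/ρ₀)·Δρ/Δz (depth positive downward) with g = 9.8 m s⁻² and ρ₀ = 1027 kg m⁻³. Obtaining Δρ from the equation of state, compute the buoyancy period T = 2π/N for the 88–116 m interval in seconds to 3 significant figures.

ΔT = -3.4 K, ΔS = +0.86 psu (deep − shallow).
Δρ/ρ₀ = −αΔT + βΔS = 4.42 × 10⁻⁴ + 6.88 × 10⁻⁴ = 1.13 × 10⁻³, so Δρ ≈ 1.161 kg m⁻³.
N² = (g/ρ₀)·Δρ/Δz = g·(Δρ/ρ₀)/Δz = 9.8 × 1.13 × 10⁻³ / 28 = 3.9550 × 10⁻⁴ s⁻².
N = √(3.9550 × 10⁻⁴) = 0.019887 rad s⁻¹ → T = 2π/N = 315.94 s ≈ 316 s.

316 s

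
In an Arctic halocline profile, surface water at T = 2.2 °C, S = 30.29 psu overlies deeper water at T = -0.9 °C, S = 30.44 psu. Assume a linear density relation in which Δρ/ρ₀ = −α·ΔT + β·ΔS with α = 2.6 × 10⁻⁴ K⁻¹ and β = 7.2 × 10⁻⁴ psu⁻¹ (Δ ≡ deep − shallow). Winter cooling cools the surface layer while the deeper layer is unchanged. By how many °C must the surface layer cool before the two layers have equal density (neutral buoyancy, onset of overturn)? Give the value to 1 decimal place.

3.5 °C

Neutral buoyancy requires Δρ = 0, i.e. −α(T_deep − T_surf′) + β(S_deep − S_surf) = 0.
T_surf′ = T_deep − (β/α)·ΔS = -0.9 − (7.2 × 10⁻⁴/2.6 × 10⁻⁴)·(+0.15) = -1.315 °C.
Cooling required: 2.2 − (-1.315) = 3.515 °C.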